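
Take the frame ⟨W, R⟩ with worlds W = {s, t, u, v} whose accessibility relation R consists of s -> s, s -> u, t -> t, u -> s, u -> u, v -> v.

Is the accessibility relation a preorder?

Yes

Reflexive: yes — every world is R-related to itself.
Transitive: yes — every two-step R-path is closed by a direct edge.
So R is a preorder.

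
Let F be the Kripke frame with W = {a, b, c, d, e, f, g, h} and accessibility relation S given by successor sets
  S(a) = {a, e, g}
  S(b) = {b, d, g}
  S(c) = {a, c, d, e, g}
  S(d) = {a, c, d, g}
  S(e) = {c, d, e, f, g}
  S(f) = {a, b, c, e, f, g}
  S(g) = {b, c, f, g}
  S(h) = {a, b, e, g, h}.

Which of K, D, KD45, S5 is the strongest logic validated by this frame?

Serial (axiom D): yes — every world has a successor (e.g. a S a).
Euclidean (axiom 5): no — a S g and a S e, but not g S e.
Transitive (axiom 4): no — a S e and e S c, but not a S c.
Reflexive (axiom T): yes — every world is S-related to itself.
So F validates K, D; KD45 would additionally require S to be Euclidean and transitive. The strongest is D.

D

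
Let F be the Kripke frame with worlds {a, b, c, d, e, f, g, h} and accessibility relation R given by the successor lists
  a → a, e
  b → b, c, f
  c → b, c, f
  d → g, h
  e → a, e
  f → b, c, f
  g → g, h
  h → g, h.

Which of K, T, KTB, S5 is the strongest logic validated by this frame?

K

Reflexive (axiom T): no — d is not related to itself.
Symmetric (axiom B): no — d R g but not g R d.
Euclidean (axiom 5): yes — any two successors of a common world are R-related.
So F validates K; T would additionally require R to be reflexive. The strongest is K.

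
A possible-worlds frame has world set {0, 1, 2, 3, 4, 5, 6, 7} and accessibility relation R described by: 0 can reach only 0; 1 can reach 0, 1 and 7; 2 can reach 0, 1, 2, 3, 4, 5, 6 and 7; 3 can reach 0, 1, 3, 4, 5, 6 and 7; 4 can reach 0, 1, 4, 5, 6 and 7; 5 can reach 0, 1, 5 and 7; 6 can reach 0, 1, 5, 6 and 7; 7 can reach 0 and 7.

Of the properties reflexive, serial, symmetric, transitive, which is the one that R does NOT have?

Reflexive: yes — every world is R-related to itself.
Serial: yes — every world has a successor (e.g. 0 R 0).
Symmetric: no — 1 R 0 but not 0 R 1.
Transitive: yes — every two-step R-path is closed by a direct edge.
Only symmetric fails.

symmetric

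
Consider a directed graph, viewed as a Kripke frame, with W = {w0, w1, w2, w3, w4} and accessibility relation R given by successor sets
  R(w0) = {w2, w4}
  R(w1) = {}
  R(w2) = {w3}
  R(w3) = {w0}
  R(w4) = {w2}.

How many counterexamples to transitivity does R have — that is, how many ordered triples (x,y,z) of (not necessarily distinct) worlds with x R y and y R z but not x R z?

5

Enumerating: (w0,w2,w3), (w2,w3,w0), (w3,w0,w2), (w3,w0,w4), (w4,w2,w3).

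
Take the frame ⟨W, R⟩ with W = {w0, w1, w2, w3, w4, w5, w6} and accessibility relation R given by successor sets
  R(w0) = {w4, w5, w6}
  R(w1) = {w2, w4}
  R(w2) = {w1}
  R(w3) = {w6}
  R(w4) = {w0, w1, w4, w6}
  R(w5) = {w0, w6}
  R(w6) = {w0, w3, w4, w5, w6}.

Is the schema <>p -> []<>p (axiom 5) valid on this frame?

No

Axiom 5 corresponds to the accessibility relation being Euclidean.
Euclidean: no — w0 R w4 and w0 R w5, but not w4 R w5.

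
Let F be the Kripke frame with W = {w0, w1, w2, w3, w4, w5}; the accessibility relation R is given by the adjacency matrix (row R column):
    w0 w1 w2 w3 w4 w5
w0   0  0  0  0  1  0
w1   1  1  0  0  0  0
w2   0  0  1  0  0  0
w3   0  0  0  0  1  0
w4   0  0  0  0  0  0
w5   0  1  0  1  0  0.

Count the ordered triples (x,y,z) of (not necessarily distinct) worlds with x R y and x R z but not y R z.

7

Enumerating: (w0,w4,w4), (w1,w0,w0), (w1,w0,w1), (w3,w4,w4), (w5,w1,w3), (w5,w3,w1), (w5,w3,w3).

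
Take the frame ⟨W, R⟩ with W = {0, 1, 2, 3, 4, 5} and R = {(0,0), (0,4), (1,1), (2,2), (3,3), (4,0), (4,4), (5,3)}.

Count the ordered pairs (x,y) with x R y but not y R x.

1

Enumerating: (5,3).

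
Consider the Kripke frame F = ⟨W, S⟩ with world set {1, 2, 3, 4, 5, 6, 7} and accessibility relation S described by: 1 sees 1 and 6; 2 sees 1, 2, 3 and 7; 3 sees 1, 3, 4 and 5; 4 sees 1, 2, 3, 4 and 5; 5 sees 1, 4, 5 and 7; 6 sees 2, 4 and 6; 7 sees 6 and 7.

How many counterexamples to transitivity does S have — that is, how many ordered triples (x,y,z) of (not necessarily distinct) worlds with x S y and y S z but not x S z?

Enumerating: (1,6,2), (1,6,4), (2,1,6), (2,3,4), (2,3,5), (2,7,6), (3,1,6), (3,4,2), (3,5,7), (4,1,6), (4,2,7), (4,5,7), … and 12 more.
Total: 24.

24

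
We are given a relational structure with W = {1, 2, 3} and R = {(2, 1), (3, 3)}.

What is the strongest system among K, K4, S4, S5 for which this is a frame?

Transitive (axiom 4): yes — every two-step R-path is closed by a direct edge.
Reflexive (axiom T): no — 1 is not related to itself.
Euclidean (axiom 5): no — 2 R 1 and 2 R 1, but not 1 R 1.
So F validates K, K4; S4 would additionally require R to be reflexive. The strongest is K4.

K4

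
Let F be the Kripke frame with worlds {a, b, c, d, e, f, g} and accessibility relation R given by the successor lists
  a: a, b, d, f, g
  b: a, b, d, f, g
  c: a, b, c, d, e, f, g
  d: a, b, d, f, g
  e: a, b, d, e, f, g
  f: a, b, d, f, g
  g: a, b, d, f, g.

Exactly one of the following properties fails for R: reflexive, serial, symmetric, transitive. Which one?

Reflexive: yes — every world is R-related to itself.
Serial: yes — every world has a successor (e.g. a R a).
Symmetric: no — c R a but not a R c.
Transitive: yes — every two-step R-path is closed by a direct edge.
Only symmetric fails.

symmetric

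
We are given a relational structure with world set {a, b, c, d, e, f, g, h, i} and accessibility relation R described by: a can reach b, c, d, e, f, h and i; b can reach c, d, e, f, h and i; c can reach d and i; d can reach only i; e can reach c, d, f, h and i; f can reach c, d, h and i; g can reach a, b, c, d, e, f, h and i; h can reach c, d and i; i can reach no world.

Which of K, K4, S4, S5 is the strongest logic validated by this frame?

Transitive (axiom 4): yes — every two-step R-path is closed by a direct edge.
Reflexive (axiom T): no — a is not related to itself.
Euclidean (axiom 5): no — a R c and a R b, but not c R b.
So F validates K, K4; S4 would additionally require R to be reflexive. The strongest is K4.

K4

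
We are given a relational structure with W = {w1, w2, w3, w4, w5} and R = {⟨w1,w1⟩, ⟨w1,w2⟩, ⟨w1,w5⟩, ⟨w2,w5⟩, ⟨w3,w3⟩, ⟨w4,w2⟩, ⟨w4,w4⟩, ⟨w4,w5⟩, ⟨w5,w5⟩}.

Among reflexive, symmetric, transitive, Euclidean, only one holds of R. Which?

transitive

Reflexive: no — w2 is not related to itself.
Symmetric: no — w1 R w2 but not w2 R w1.
Transitive: yes — every two-step R-path is closed by a direct edge.
Euclidean: no — w1 R w5 and w1 R w2, but not w5 R w2.
Only transitive holds.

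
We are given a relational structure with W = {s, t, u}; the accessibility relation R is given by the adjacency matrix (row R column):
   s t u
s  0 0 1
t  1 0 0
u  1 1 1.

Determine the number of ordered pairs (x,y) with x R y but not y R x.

2

Enumerating: (t,s), (u,t).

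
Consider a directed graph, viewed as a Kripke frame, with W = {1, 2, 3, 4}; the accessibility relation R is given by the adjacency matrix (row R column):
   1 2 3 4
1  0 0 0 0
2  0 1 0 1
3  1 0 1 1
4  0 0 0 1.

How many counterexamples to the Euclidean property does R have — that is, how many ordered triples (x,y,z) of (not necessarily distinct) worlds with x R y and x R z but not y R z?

Enumerating: (2,4,2), (3,1,1), (3,1,3), (3,1,4), (3,4,1), (3,4,3).

6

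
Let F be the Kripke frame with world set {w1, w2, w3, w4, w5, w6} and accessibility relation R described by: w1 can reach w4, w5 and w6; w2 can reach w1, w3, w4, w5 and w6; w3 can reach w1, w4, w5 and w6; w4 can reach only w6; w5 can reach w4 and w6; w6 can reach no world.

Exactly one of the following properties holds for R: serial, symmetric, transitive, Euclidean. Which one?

transitive

Serial: no — w6 has no R-successor.
Symmetric: no — w1 R w4 but not w4 R w1.
Transitive: yes — every two-step R-path is closed by a direct edge.
Euclidean: no — w1 R w4 and w1 R w5, but not w4 R w5.
Only transitive holds.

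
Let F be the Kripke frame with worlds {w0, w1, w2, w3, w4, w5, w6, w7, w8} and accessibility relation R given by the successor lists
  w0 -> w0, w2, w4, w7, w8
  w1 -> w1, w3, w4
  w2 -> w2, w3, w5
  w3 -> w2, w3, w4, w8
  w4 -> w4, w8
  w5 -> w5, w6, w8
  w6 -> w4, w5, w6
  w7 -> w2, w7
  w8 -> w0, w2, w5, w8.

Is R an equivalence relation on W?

No

Reflexive: yes — every world is R-related to itself.
Symmetric: no — w0 R w2 but not w2 R w0.
Transitive: no — w0 R w2 and w2 R w3, but not w0 R w3.
So R is not an equivalence relation.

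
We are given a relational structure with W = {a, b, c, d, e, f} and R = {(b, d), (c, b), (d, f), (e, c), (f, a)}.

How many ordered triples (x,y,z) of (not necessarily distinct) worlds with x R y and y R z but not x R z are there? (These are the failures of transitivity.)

Enumerating: (b,d,f), (c,b,d), (d,f,a), (e,c,b).

4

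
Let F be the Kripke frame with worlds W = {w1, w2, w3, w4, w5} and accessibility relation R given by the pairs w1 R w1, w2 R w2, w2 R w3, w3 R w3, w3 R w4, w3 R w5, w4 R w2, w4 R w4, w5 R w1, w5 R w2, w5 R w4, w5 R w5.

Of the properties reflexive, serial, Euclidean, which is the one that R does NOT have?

Reflexive: yes — every world is R-related to itself.
Serial: yes — every world has a successor (e.g. w1 R w1).
Euclidean: no — w3 R w4 and w3 R w5, but not w4 R w5.
Only Euclidean fails.

Euclidean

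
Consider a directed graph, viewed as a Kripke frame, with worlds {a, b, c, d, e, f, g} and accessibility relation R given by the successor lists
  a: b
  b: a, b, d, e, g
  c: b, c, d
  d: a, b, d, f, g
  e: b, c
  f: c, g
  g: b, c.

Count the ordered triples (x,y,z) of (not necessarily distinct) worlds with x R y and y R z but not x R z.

29

Enumerating: (a,b,a), (a,b,d), (a,b,e), (a,b,g), (b,d,f), (b,e,c), (b,g,c), (c,b,a), (c,b,e), (c,b,g), (c,d,a), (c,d,f), … and 17 more.
Total: 29.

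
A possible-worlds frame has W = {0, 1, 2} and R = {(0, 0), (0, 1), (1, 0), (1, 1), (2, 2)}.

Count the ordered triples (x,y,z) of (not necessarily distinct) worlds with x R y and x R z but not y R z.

0

R is Euclidean; there are no such tuples.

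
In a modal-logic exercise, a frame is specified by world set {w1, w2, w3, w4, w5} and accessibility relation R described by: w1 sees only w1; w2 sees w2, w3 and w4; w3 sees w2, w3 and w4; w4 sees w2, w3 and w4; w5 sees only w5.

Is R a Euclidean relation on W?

Euclidean: yes — any two successors of a common world are R-related.

Yes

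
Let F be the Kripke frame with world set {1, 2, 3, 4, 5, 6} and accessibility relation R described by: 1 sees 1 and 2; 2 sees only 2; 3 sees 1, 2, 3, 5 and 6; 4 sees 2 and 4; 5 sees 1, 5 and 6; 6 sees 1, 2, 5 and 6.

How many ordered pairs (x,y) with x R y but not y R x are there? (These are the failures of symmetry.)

9

Enumerating: (1,2), (3,1), (3,2), (3,5), (3,6), (4,2), (5,1), (6,1), (6,2).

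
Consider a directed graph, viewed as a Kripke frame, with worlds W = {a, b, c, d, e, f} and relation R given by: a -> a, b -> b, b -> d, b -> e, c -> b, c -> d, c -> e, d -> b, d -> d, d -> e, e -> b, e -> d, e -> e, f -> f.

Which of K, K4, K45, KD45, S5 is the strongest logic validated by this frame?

KD45

Transitive (axiom 4): yes — every two-step R-path is closed by a direct edge.
Euclidean (axiom 5): yes — any two successors of a common world are R-related.
Serial (axiom D): yes — every world has a successor (e.g. a R a).
Reflexive (axiom T): no — c is not related to itself.
So F validates K, K4, K45, KD45; S5 would additionally require R to be reflexive. The strongest is KD45.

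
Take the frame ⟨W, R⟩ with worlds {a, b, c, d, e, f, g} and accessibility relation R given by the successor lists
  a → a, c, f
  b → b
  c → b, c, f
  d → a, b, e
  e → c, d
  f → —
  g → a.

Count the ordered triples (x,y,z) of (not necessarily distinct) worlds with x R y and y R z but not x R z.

12

Enumerating: (a,c,b), (d,a,c), (d,a,f), (d,e,c), (d,e,d), (e,c,b), (e,c,f), (e,d,a), (e,d,b), (e,d,e), (g,a,c), (g,a,f).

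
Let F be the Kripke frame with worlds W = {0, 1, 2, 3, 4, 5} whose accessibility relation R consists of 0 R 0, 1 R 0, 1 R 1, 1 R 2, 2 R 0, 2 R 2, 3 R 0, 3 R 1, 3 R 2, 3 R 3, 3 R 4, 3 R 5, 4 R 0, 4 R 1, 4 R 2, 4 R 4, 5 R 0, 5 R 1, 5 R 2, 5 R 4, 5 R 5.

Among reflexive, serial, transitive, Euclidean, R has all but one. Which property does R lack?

Euclidean

Reflexive: yes — every world is R-related to itself.
Serial: yes — every world has a successor (e.g. 0 R 0).
Transitive: yes — every two-step R-path is closed by a direct edge.
Euclidean: no — 1 R 0 and 1 R 2, but not 0 R 2.
Only Euclidean fails.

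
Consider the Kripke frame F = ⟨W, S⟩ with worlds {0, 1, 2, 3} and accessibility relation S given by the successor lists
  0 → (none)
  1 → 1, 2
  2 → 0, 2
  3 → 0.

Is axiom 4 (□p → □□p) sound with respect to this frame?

No

Axiom 4 corresponds to the accessibility relation being transitive.
Transitive: no — 1 S 2 and 2 S 0, but not 1 S 0.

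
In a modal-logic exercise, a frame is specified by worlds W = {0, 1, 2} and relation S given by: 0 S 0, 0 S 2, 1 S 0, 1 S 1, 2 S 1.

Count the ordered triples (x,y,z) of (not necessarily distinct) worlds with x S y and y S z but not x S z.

Enumerating: (0,2,1), (1,0,2), (2,1,0).

3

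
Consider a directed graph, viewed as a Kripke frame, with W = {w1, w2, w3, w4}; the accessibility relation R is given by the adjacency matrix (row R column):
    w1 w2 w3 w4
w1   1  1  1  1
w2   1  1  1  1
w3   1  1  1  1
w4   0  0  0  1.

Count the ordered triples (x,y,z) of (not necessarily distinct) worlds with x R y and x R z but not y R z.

Enumerating: (w1,w4,w1), (w1,w4,w2), (w1,w4,w3), (w2,w4,w1), (w2,w4,w2), (w2,w4,w3), (w3,w4,w1), (w3,w4,w2), (w3,w4,w3).

9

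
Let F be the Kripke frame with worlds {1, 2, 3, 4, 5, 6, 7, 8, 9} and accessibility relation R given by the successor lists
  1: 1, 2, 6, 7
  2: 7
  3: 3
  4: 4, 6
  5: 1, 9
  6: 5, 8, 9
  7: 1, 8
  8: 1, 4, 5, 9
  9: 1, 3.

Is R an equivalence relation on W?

No

Reflexive: no — 2 is not related to itself.
Symmetric: no — 1 R 2 but not 2 R 1.
Transitive: no — 1 R 6 and 6 R 5, but not 1 R 5.
So R is not an equivalence relation.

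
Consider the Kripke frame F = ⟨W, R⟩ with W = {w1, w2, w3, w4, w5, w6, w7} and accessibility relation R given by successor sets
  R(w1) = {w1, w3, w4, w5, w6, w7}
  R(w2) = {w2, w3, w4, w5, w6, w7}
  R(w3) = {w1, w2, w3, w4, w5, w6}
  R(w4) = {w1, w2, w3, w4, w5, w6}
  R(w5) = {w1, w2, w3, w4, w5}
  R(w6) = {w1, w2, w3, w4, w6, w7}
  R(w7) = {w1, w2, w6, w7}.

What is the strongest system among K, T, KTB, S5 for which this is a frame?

Reflexive (axiom T): yes — every world is R-related to itself.
Symmetric (axiom B): yes — every pair in R has its reverse in R.
Euclidean (axiom 5): no — w1 R w3 and w1 R w7, but not w3 R w7.
So F validates K, T, KTB; S5 would additionally require R to be Euclidean. The strongest is KTB.

KTB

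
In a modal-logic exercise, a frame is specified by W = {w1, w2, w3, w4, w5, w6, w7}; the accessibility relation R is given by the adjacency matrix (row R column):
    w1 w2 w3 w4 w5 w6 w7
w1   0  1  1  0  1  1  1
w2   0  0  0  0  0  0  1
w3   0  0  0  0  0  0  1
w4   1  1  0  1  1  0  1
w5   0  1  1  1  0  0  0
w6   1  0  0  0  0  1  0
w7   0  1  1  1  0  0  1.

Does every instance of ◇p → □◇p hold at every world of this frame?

No

The schema 5 characterises exactly the Euclidean frames.
Euclidean: no — w1 R w2 and w1 R w3, but not w2 R w3.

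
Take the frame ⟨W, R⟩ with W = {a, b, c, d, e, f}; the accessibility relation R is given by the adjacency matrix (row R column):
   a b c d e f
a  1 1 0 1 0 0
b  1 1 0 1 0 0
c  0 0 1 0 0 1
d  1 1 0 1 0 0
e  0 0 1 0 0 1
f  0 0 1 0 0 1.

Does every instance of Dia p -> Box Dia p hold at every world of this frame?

Axiom 5 corresponds to the accessibility relation being Euclidean.
Euclidean: yes — any two successors of a common world are R-related.

Yes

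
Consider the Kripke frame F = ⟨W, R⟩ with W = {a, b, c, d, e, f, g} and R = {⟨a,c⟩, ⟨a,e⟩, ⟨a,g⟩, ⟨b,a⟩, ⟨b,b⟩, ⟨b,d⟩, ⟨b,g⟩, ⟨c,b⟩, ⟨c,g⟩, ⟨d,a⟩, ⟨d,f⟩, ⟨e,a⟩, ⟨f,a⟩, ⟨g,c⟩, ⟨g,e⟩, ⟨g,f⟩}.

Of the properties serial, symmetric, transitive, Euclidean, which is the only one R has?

Serial: yes — every world has a successor (e.g. a R c).
Symmetric: no — a R c but not c R a.
Transitive: no — a R c and c R b, but not a R b.
Euclidean: no — a R c and a R e, but not c R e.
Only serial holds.

serial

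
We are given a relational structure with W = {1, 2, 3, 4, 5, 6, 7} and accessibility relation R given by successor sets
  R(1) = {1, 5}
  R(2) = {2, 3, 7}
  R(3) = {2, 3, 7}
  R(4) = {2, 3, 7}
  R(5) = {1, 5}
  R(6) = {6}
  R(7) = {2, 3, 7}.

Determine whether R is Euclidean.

Euclidean: yes — any two successors of a common world are R-related.

Yes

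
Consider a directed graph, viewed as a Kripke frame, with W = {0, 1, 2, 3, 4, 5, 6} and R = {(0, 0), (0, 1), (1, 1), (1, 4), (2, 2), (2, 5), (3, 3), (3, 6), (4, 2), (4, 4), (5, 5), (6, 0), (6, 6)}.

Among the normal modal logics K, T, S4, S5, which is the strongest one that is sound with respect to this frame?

T

Reflexive (axiom T): yes — every world is R-related to itself.
Transitive (axiom 4): no — 0 R 1 and 1 R 4, but not 0 R 4.
Euclidean (axiom 5): no — 0 R 1 and 0 R 0, but not 1 R 0.
So F validates K, T; S4 would additionally require R to be transitive. The strongest is T.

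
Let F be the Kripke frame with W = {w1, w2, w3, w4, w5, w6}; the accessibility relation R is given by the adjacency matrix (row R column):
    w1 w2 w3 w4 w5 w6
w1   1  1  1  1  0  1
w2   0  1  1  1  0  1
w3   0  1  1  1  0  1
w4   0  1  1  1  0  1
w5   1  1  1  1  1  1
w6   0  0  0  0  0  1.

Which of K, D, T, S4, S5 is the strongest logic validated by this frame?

S4

Serial (axiom D): yes — every world has a successor (e.g. w1 R w1).
Reflexive (axiom T): yes — every world is R-related to itself.
Transitive (axiom 4): yes — every two-step R-path is closed by a direct edge.
Euclidean (axiom 5): no — w1 R w6 and w1 R w2, but not w6 R w2.
So F validates K, D, T, S4; S5 would additionally require R to be Euclidean. The strongest is S4.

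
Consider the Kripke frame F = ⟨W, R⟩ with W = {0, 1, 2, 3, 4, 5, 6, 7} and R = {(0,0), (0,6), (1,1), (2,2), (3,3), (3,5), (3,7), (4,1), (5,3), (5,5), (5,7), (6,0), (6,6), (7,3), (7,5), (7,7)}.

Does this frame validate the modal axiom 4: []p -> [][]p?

Axiom 4 corresponds to the accessibility relation being transitive.
Transitive: yes — every two-step R-path is closed by a direct edge.

Yes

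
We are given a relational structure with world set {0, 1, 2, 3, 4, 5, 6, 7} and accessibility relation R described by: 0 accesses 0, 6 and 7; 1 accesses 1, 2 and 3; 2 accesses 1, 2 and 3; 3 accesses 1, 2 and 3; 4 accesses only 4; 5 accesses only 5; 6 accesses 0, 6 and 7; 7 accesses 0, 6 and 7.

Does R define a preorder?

Reflexive: yes — every world is R-related to itself.
Transitive: yes — every two-step R-path is closed by a direct edge.
So R is a preorder.

Yes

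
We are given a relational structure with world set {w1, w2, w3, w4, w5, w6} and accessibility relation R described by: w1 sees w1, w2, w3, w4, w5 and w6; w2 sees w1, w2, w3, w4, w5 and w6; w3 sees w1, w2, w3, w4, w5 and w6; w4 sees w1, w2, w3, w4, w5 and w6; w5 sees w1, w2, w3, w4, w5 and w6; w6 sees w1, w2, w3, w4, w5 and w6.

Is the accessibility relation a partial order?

No

Reflexive: yes — every world is R-related to itself.
Transitive: yes — every two-step R-path is closed by a direct edge.
Antisymmetric: no — w1 R w2 and w2 R w1 with w1 ≠ w2.
So R is not a partial order.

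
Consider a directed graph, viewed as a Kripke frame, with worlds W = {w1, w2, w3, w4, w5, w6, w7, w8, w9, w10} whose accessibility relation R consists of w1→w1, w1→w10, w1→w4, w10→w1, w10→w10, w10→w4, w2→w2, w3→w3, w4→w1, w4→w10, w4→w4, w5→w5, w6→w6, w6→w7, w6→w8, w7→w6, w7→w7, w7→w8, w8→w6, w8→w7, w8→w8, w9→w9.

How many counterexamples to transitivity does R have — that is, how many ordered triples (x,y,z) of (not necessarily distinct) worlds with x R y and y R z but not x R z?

R is transitive; there are no such tuples.

0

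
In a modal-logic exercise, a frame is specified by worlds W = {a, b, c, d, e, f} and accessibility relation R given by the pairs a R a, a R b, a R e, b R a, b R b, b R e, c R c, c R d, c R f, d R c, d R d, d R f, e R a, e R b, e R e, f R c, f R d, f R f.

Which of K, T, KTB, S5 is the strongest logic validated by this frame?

Reflexive (axiom T): yes — every world is R-related to itself.
Symmetric (axiom B): yes — every pair in R has its reverse in R.
Euclidean (axiom 5): yes — any two successors of a common world are R-related.
So F validates K, T, KTB, S5. The strongest is S5.

S5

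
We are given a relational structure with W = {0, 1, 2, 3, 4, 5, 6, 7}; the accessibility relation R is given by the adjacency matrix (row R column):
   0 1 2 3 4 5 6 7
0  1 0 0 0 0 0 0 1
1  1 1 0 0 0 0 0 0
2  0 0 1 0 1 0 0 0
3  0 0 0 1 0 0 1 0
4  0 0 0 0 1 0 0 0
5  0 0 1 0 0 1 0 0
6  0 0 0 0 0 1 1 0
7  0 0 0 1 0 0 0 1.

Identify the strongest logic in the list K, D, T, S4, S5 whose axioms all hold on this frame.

T

Serial (axiom D): yes — every world has a successor (e.g. 0 R 0).
Reflexive (axiom T): yes — every world is R-related to itself.
Transitive (axiom 4): no — 0 R 7 and 7 R 3, but not 0 R 3.
Euclidean (axiom 5): no — 0 R 7 and 0 R 0, but not 7 R 0.
So F validates K, D, T; S4 would additionally require R to be transitive. The strongest is T.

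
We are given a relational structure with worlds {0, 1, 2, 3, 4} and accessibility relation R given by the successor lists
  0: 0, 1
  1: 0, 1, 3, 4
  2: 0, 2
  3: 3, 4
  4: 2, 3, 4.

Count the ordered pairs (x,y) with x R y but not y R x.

Enumerating: (1,3), (1,4), (2,0), (4,2).

4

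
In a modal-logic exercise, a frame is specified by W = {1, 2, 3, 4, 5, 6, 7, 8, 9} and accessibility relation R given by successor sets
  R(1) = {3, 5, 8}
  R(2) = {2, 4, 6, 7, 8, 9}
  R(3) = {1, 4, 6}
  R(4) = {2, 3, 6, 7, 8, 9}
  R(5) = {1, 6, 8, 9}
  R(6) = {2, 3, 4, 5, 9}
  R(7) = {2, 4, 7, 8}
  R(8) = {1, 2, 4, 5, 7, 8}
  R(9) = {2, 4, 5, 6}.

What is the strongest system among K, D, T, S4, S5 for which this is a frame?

D

Serial (axiom D): yes — every world has a successor (e.g. 1 R 3).
Reflexive (axiom T): no — 1 is not related to itself.
Transitive (axiom 4): no — 1 R 3 and 3 R 4, but not 1 R 4.
Euclidean (axiom 5): no — 1 R 3 and 1 R 5, but not 3 R 5.
So F validates K, D; T would additionally require R to be reflexive. The strongest is D.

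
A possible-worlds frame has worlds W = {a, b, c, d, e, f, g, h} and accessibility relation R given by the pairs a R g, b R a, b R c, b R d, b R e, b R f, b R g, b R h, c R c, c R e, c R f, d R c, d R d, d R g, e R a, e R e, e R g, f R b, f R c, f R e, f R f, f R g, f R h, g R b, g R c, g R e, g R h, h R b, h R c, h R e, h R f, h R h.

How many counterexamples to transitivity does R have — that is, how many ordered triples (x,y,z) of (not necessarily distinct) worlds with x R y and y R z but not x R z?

37

Enumerating: (a,g,b), (a,g,c), (a,g,e), (a,g,h), (b,f,b), (b,g,b), (b,h,b), (c,e,a), (c,e,g), (c,f,b), (c,f,g), (c,f,h), … and 25 more.
Total: 37.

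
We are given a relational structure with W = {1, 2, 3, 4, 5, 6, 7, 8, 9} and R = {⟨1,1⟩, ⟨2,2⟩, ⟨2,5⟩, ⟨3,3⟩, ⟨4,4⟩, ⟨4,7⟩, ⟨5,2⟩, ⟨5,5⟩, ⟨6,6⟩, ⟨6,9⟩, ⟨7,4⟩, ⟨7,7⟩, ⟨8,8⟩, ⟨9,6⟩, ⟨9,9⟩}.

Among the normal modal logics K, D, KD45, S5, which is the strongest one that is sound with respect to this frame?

S5

Serial (axiom D): yes — every world has a successor (e.g. 1 R 1).
Euclidean (axiom 5): yes — any two successors of a common world are R-related.
Transitive (axiom 4): yes — every two-step R-path is closed by a direct edge.
Reflexive (axiom T): yes — every world is R-related to itself.
So F validates K, D, KD45, S5. The strongest is S5.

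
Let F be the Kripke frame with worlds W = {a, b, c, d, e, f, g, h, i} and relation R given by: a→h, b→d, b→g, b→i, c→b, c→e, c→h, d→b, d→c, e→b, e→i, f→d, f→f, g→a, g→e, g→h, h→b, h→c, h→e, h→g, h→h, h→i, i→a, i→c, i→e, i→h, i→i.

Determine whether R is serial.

Yes

Serial: yes — every world has a successor (e.g. a R h).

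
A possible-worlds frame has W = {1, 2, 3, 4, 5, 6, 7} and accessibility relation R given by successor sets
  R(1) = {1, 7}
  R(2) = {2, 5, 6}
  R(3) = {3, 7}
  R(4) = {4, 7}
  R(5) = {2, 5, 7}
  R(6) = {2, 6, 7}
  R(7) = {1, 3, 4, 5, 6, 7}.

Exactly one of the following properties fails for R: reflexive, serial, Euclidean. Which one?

Euclidean

Reflexive: yes — every world is R-related to itself.
Serial: yes — every world has a successor (e.g. 1 R 1).
Euclidean: no — 2 R 5 and 2 R 6, but not 5 R 6.
Only Euclidean fails.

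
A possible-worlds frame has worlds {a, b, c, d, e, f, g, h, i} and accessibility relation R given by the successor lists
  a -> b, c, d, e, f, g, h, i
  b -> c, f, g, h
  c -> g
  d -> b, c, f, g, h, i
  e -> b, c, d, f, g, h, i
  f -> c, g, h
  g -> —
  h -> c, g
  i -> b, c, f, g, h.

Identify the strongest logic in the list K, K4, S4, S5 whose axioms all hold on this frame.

Transitive (axiom 4): yes — every two-step R-path is closed by a direct edge.
Reflexive (axiom T): no — a is not related to itself.
Euclidean (axiom 5): no — a R b and a R d, but not b R d.
So F validates K, K4; S4 would additionally require R to be reflexive. The strongest is K4.

K4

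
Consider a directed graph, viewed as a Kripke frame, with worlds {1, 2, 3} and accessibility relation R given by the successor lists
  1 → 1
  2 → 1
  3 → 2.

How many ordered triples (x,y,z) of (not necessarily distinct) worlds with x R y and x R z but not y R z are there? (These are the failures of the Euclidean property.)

Enumerating: (3,2,2).

1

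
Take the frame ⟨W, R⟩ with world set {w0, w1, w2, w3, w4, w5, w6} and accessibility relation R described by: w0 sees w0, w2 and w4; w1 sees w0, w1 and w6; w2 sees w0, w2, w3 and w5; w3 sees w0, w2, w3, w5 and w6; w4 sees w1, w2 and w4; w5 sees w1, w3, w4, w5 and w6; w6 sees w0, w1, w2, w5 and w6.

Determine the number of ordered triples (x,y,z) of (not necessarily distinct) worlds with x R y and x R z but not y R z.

38

Enumerating: (w0,w2,w4), (w0,w4,w0), (w1,w0,w1), (w1,w0,w6), (w2,w0,w3), (w2,w0,w5), (w2,w5,w0), (w2,w5,w2), (w3,w0,w3), (w3,w0,w5), (w3,w0,w6), (w3,w2,w6), … and 26 more.
Total: 38.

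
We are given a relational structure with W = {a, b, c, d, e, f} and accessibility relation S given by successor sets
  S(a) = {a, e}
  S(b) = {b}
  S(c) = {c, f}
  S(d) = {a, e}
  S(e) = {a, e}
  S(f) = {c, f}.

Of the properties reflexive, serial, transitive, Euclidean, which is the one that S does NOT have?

reflexive

Reflexive: no — d is not related to itself.
Serial: yes — every world has a successor (e.g. a S a).
Transitive: yes — every two-step S-path is closed by a direct edge.
Euclidean: yes — any two successors of a common world are S-related.
Only reflexive fails.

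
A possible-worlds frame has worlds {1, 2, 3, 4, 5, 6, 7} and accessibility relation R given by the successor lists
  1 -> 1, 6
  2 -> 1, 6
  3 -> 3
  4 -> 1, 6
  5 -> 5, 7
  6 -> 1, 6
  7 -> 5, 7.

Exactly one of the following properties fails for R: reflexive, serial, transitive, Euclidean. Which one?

reflexive

Reflexive: no — 2 is not related to itself.
Serial: yes — every world has a successor (e.g. 1 R 1).
Transitive: yes — every two-step R-path is closed by a direct edge.
Euclidean: yes — any two successors of a common world are R-related.
Only reflexive fails.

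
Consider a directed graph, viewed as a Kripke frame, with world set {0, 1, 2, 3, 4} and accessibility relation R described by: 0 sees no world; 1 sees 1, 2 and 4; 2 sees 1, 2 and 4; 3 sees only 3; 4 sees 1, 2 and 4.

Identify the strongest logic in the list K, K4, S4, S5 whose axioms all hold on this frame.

K4

Transitive (axiom 4): yes — every two-step R-path is closed by a direct edge.
Reflexive (axiom T): no — 0 is not related to itself.
Euclidean (axiom 5): yes — any two successors of a common world are R-related.
So F validates K, K4; S4 would additionally require R to be reflexive. The strongest is K4.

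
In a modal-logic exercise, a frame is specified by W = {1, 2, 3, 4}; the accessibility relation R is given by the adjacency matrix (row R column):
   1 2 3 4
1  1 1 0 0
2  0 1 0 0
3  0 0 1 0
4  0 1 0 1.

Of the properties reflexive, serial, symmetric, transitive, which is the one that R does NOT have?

symmetric

Reflexive: yes — every world is R-related to itself.
Serial: yes — every world has a successor (e.g. 1 R 1).
Symmetric: no — 1 R 2 but not 2 R 1.
Transitive: yes — every two-step R-path is closed by a direct edge.
Only symmetric fails.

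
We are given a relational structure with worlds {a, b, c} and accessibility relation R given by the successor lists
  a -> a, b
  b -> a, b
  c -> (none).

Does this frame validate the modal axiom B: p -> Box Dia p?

Yes

Axiom B corresponds to the accessibility relation being symmetric.
Symmetric: yes — every pair in R has its reverse in R.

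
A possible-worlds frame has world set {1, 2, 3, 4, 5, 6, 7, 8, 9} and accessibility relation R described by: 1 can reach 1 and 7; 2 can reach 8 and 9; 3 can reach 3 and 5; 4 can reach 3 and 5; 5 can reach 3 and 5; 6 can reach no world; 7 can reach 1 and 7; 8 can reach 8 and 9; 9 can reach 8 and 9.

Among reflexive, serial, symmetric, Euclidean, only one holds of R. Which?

Reflexive: no — 2 is not related to itself.
Serial: no — 6 has no R-successor.
Symmetric: no — 2 R 8 but not 8 R 2.
Euclidean: yes — any two successors of a common world are R-related.
Only Euclidean holds.

Euclidean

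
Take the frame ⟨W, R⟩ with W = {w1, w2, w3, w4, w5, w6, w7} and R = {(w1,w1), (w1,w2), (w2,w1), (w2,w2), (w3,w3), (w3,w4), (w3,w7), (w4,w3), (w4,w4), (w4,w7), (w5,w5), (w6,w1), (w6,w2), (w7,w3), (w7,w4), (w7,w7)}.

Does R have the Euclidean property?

Euclidean: yes — any two successors of a common world are R-related.

Yes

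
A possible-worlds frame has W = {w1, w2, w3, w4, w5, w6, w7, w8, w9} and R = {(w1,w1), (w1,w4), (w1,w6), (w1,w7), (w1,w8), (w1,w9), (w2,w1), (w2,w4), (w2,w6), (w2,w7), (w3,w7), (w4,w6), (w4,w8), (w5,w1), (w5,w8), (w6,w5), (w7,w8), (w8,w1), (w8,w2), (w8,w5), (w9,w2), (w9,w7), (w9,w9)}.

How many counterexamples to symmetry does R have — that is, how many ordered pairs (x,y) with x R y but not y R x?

17

Enumerating: (w1,w4), (w1,w6), (w1,w7), (w1,w9), (w2,w1), (w2,w4), (w2,w6), (w2,w7), (w3,w7), (w4,w6), (w4,w8), (w5,w1), (w6,w5), (w7,w8), (w8,w2), (w9,w2), (w9,w7).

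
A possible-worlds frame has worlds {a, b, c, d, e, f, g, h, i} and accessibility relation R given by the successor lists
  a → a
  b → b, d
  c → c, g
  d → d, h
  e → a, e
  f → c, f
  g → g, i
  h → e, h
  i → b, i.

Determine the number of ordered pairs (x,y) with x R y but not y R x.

Enumerating: (b,d), (c,g), (d,h), (e,a), (f,c), (g,i), (h,e), (i,b).

8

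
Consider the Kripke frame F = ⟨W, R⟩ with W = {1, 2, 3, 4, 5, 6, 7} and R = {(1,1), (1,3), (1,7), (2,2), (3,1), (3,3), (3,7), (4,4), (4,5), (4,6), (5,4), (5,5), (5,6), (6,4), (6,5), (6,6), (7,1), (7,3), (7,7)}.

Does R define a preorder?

Reflexive: yes — every world is R-related to itself.
Transitive: yes — every two-step R-path is closed by a direct edge.
So R is a preorder.

Yes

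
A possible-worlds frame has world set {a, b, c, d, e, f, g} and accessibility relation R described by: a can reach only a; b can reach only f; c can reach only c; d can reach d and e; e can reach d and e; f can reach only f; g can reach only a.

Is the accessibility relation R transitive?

Transitive: yes — every two-step R-path is closed by a direct edge.

Yes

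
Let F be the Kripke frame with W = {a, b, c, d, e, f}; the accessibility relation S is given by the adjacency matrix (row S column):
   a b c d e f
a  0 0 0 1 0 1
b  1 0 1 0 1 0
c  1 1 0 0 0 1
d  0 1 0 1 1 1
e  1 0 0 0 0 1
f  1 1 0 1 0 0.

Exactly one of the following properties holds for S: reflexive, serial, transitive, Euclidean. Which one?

Reflexive: no — a is not related to itself.
Serial: yes — every world has a successor (e.g. a S d).
Transitive: no — a S d and d S b, but not a S b.
Euclidean: no — b S a and b S c, but not a S c.
Only serial holds.

serial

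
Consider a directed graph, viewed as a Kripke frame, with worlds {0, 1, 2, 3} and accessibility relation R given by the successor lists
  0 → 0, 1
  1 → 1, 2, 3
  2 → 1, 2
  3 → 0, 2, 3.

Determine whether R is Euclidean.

No

Euclidean: no — 1 R 2 and 1 R 3, but not 2 R 3.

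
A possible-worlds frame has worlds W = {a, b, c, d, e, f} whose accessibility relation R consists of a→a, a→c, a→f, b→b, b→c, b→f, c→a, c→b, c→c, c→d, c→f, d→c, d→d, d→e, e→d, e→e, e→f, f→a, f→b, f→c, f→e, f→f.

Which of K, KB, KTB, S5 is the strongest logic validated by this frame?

KTB

Symmetric (axiom B): yes — every pair in R has its reverse in R.
Reflexive (axiom T): yes — every world is R-related to itself.
Euclidean (axiom 5): no — c R a and c R b, but not a R b.
So F validates K, KB, KTB; S5 would additionally require R to be Euclidean. The strongest is KTB.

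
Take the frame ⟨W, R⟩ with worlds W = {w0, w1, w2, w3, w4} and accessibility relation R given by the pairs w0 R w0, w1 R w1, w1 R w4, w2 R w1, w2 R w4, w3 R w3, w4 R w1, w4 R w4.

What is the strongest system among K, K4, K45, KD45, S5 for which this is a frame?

KD45

Transitive (axiom 4): yes — every two-step R-path is closed by a direct edge.
Euclidean (axiom 5): yes — any two successors of a common world are R-related.
Serial (axiom D): yes — every world has a successor (e.g. w0 R w0).
Reflexive (axiom T): no — w2 is not related to itself.
So F validates K, K4, K45, KD45; S5 would additionally require R to be reflexive. The strongest is KD45.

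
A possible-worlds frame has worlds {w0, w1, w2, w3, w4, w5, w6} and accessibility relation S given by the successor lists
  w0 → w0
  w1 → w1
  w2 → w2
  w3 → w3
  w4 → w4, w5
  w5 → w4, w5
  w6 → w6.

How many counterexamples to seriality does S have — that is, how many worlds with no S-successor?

0

S is serial; there are no such worlds.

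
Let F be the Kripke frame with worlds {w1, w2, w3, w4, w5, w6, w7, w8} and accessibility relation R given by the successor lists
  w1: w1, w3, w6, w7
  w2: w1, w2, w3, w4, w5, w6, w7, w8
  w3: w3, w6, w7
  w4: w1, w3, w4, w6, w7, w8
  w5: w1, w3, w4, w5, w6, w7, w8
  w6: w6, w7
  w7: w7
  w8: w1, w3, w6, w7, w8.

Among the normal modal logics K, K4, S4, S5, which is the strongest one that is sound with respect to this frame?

Transitive (axiom 4): yes — every two-step R-path is closed by a direct edge.
Reflexive (axiom T): yes — every world is R-related to itself.
Euclidean (axiom 5): no — w1 R w6 and w1 R w3, but not w6 R w3.
So F validates K, K4, S4; S5 would additionally require R to be Euclidean. The strongest is S4.

S4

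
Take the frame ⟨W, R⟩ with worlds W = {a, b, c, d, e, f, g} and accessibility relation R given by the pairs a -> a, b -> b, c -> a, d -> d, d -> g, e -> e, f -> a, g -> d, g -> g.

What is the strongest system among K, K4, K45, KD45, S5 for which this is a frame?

Transitive (axiom 4): yes — every two-step R-path is closed by a direct edge.
Euclidean (axiom 5): yes — any two successors of a common world are R-related.
Serial (axiom D): yes — every world has a successor (e.g. a R a).
Reflexive (axiom T): no — c is not related to itself.
So F validates K, K4, K45, KD45; S5 would additionally require R to be reflexive. The strongest is KD45.

KD45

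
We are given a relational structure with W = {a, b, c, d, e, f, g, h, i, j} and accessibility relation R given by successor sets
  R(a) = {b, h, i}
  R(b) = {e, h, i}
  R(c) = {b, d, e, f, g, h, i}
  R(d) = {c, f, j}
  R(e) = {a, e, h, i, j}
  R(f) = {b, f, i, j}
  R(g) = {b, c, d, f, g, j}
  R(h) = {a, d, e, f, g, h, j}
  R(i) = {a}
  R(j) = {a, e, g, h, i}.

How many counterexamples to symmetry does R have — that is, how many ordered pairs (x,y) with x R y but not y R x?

24

Enumerating: (a,b), (b,e), (b,h), (b,i), (c,b), (c,e), (c,f), (c,h), (c,i), (d,f), (d,j), (e,a), … and 12 more.
Total: 24.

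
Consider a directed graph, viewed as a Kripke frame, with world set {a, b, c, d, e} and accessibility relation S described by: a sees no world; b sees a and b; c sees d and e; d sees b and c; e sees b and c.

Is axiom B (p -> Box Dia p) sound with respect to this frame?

The schema B characterises exactly the symmetric frames.
Symmetric: no — b S a but not a S b.

No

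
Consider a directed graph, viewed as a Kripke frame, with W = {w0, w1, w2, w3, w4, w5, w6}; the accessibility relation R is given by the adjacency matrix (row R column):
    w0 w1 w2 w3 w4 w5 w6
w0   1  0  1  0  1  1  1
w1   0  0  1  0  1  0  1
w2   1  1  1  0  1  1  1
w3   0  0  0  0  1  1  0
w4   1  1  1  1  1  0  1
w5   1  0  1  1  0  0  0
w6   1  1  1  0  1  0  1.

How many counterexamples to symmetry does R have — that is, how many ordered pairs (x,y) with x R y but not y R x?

R is symmetric; there are no such tuples.

0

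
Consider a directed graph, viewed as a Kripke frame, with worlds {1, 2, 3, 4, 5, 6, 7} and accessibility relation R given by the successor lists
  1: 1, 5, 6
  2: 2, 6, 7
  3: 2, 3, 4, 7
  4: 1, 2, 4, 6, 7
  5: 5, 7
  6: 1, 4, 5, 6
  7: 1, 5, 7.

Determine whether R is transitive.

No

Transitive: no — 1 R 5 and 5 R 7, but not 1 R 7.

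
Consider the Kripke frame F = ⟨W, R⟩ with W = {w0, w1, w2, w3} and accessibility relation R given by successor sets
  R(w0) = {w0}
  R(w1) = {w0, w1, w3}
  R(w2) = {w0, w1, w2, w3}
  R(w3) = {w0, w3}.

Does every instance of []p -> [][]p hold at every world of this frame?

Yes

By correspondence theory, 4 is valid on a frame iff R is transitive.
Transitive: yes — every two-step R-path is closed by a direct edge.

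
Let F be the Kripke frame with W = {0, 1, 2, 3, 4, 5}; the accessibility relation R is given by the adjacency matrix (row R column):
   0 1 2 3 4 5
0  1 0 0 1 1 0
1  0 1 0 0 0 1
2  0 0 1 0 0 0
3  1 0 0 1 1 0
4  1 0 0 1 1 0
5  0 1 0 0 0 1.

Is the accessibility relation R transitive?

Transitive: yes — every two-step R-path is closed by a direct edge.

Yes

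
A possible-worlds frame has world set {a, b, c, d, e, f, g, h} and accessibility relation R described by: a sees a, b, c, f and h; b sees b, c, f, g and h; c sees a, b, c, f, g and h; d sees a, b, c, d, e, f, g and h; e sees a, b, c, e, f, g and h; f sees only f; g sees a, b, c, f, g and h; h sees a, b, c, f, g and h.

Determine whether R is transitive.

No

Transitive: no — a R b and b R g, but not a R g.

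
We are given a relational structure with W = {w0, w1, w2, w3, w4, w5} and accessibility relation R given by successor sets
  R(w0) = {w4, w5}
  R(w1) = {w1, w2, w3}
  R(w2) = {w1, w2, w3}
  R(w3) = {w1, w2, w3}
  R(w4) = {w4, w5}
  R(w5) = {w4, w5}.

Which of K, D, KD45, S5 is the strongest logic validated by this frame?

KD45

Serial (axiom D): yes — every world has a successor (e.g. w0 R w4).
Euclidean (axiom 5): yes — any two successors of a common world are R-related.
Transitive (axiom 4): yes — every two-step R-path is closed by a direct edge.
Reflexive (axiom T): no — w0 is not related to itself.
So F validates K, D, KD45; S5 would additionally require R to be reflexive. The strongest is KD45.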